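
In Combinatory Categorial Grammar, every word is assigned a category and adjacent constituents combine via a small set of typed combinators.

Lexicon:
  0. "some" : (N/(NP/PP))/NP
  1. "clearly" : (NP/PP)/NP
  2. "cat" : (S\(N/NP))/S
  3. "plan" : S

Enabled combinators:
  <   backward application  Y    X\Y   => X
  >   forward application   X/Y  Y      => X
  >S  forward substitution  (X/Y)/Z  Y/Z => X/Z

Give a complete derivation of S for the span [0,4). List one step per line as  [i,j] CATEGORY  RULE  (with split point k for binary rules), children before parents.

[0,1] (N/(NP/PP))/NP  lex  "some"
[1,2] (NP/PP)/NP  lex  "clearly"
[0,2] N/NP  >S  k=1
[2,3] (S\(N/NP))/S  lex  "cat"
[3,4] S  lex  "plan"
[2,4] S\(N/NP)  >  k=3
[0,4] S  <  k=2

[0,4] S   <
  [0,2] N/NP   >S
    [0,1] "some" : (N/(NP/PP))/NP
    [1,2] "clearly" : (NP/PP)/NP
  [2,4] S\(N/NP)   >
    [2,3] "cat" : (S\(N/NP))/S
    [3,4] "plan" : S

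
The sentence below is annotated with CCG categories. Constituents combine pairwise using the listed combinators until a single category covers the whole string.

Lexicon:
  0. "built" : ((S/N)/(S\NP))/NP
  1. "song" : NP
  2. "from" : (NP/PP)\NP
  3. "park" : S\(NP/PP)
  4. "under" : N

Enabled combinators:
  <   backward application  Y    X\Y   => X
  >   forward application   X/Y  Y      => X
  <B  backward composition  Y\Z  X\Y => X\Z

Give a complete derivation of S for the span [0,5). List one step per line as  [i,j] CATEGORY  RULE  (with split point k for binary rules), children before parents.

[0,5] S   >
  [0,4] S/N   >
    [0,2] (S/N)/(S\NP)   >
      [0,1] "built" : ((S/N)/(S\NP))/NP
      [1,2] "song" : NP
    [2,4] S\NP   <B
      [2,3] "from" : (NP/PP)\NP
      [3,4] "park" : S\(NP/PP)
  [4,5] "under" : N

[0,1] ((S/N)/(S\NP))/NP  lex  "built"
[1,2] NP  lex  "song"
[0,2] (S/N)/(S\NP)  >  k=1
[2,3] (NP/PP)\NP  lex  "from"
[3,4] S\(NP/PP)  lex  "park"
[2,4] S\NP  <B  k=3
[0,4] S/N  >  k=2
[4,5] N  lex  "under"
[0,5] S  >  k=4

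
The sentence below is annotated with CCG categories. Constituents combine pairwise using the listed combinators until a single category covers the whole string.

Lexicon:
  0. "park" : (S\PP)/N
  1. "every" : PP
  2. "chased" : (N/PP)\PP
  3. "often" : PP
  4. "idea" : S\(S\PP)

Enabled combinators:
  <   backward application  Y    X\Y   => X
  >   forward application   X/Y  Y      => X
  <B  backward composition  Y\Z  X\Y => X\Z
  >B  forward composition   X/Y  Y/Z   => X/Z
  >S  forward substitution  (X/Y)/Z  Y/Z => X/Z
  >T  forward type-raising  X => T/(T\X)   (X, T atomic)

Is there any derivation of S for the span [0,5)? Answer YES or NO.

[0,5] S   <
  [0,4] S\PP   >
    [0,1] "park" : (S\PP)/N
    [1,4] N   >
      [1,3] N/PP   <
        [1,2] "every" : PP
        [2,3] "chased" : (N/PP)\PP
      [3,4] "often" : PP
  [4,5] "idea" : S\(S\PP)

YES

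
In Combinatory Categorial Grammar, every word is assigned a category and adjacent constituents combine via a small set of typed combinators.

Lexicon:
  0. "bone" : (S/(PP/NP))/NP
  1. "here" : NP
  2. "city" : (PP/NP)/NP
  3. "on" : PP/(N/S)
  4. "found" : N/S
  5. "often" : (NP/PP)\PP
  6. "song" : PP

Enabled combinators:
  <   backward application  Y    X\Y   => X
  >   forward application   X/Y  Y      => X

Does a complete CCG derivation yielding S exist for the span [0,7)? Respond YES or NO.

[0,7] S   >
  [0,2] S/(PP/NP)   >
    [0,1] "bone" : (S/(PP/NP))/NP
    [1,2] "here" : NP
  [2,7] PP/NP   >
    [2,3] "city" : (PP/NP)/NP
    [3,7] NP   >
      [3,6] NP/PP   <
        [3,5] PP   >
          [3,4] "on" : PP/(N/S)
          [4,5] "found" : N/S
        [5,6] "often" : (NP/PP)\PP
      [6,7] "song" : PP

YES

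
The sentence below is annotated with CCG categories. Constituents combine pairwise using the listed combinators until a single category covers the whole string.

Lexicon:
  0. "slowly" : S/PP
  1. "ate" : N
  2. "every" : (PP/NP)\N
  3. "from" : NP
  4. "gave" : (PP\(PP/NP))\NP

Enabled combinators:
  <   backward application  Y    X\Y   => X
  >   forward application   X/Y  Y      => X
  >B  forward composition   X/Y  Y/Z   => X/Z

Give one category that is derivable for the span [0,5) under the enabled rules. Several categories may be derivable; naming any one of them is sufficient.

[0,5] S   >
  [0,1] "slowly" : S/PP
  [1,5] PP   <
    [1,3] PP/NP   <
      [1,2] "ate" : N
      [2,3] "every" : (PP/NP)\N
    [3,5] PP\(PP/NP)   <
      [3,4] "from" : NP
      [4,5] "gave" : (PP\(PP/NP))\NP

S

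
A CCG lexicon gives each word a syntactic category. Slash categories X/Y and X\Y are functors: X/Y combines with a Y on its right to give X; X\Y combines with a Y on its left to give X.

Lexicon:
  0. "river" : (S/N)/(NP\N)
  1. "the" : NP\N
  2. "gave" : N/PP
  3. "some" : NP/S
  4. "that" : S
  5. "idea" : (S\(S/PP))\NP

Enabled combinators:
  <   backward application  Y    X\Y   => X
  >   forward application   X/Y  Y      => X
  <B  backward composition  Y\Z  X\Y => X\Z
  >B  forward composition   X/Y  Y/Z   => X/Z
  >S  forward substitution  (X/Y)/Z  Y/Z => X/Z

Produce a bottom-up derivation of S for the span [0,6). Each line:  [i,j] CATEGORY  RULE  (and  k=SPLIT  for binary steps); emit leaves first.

[0,1] (S/N)/(NP\N)  lex  "river"
[1,2] NP\N  lex  "the"
[0,2] S/N  >  k=1
[2,3] N/PP  lex  "gave"
[0,3] S/PP  >B  k=2
[3,4] NP/S  lex  "some"
[4,5] S  lex  "that"
[3,5] NP  >  k=4
[5,6] (S\(S/PP))\NP  lex  "idea"
[3,6] S\(S/PP)  <  k=5
[0,6] S  <  k=3

[0,6] S   <
  [0,3] S/PP   >B
    [0,2] S/N   >
      [0,1] "river" : (S/N)/(NP\N)
      [1,2] "the" : NP\N
    [2,3] "gave" : N/PP
  [3,6] S\(S/PP)   <
    [3,5] NP   >
      [3,4] "some" : NP/S
      [4,5] "that" : S
    [5,6] "idea" : (S\(S/PP))\NP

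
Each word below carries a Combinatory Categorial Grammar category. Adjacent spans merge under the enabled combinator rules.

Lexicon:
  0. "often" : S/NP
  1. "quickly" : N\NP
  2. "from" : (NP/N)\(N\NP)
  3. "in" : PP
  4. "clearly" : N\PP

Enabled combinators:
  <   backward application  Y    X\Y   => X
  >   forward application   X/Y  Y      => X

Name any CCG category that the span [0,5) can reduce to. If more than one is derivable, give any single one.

[0,5] S   >
  [0,1] "often" : S/NP
  [1,5] NP   >
    [1,3] NP/N   <
      [1,2] "quickly" : N\NP
      [2,3] "from" : (NP/N)\(N\NP)
    [3,5] N   <
      [3,4] "in" : PP
      [4,5] "clearly" : N\PP

S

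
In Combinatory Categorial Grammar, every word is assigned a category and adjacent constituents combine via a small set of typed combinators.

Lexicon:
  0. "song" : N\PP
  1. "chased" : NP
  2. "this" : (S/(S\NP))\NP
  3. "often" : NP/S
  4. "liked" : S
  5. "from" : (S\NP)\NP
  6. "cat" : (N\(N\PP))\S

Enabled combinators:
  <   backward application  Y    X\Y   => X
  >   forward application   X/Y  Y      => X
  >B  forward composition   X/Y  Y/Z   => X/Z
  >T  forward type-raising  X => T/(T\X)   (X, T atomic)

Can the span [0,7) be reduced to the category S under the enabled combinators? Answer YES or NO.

NO

N\PP NP (S/(S\NP))\NP NP/S S (S\NP)\NP (N\(N\PP))\S
CKY chart[0,7] = {N, N/(N\N), NP/(NP\N), PP/(PP\N), S/(S\N)}; S ∉ chart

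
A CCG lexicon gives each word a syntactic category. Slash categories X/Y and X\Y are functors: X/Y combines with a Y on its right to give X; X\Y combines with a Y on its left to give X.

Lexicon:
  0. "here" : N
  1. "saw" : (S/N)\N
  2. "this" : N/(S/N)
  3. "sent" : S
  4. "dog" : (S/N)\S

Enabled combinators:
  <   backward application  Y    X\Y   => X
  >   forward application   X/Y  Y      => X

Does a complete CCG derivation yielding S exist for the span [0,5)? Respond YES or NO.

YES

[0,5] S   >
  [0,2] S/N   <
    [0,1] "here" : N
    [1,2] "saw" : (S/N)\N
  [2,5] N   >
    [2,3] "this" : N/(S/N)
    [3,5] S/N   <
      [3,4] "sent" : S
      [4,5] "dog" : (S/N)\S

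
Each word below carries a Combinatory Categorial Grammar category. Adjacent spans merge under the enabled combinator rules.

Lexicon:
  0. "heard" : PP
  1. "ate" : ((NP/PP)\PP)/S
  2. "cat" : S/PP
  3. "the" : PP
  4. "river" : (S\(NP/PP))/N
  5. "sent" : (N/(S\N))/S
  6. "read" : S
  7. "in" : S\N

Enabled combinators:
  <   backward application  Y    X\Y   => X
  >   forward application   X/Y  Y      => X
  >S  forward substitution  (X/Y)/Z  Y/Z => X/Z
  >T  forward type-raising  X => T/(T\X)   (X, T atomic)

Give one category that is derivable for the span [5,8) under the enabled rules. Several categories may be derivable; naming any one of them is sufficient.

N

[0,8] S   <
  [0,4] NP/PP   <
    [0,1] "heard" : PP
    [1,4] (NP/PP)\PP   >
      [1,2] "ate" : ((NP/PP)\PP)/S
      [2,4] S   >
        [2,3] "cat" : S/PP
        [3,4] "the" : PP
  [4,8] S\(NP/PP)   >
    [4,5] "river" : (S\(NP/PP))/N
    [5,8] N   >
      [5,7] N/(S\N)   >
        [5,6] "sent" : (N/(S\N))/S
        [6,7] "read" : S
      [7,8] "in" : S\N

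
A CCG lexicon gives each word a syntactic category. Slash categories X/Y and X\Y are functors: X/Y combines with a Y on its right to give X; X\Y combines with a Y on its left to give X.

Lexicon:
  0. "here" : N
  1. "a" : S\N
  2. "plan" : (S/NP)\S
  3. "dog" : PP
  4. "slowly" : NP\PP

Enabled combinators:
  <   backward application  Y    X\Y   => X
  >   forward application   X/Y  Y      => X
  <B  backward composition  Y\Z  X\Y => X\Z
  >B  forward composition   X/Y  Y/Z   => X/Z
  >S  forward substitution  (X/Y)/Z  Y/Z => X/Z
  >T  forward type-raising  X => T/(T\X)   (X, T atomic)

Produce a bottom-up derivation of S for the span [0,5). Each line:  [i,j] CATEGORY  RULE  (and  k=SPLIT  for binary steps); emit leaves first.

[0,5] S   >
  [0,3] S/NP   <
    [0,2] S   >
      [0,1] S/(S\N)   >T
        [0,1] "here" : N
      [1,2] "a" : S\N
    [2,3] "plan" : (S/NP)\S
  [3,5] NP   <
    [3,4] "dog" : PP
    [4,5] "slowly" : NP\PP

[0,1] N  lex  "here"
[0,1] S/(S\N)  >T
[1,2] S\N  lex  "a"
[0,2] S  >  k=1
[2,3] (S/NP)\S  lex  "plan"
[0,3] S/NP  <  k=2
[3,4] PP  lex  "dog"
[4,5] NP\PP  lex  "slowly"
[3,5] NP  <  k=4
[0,5] S  >  k=3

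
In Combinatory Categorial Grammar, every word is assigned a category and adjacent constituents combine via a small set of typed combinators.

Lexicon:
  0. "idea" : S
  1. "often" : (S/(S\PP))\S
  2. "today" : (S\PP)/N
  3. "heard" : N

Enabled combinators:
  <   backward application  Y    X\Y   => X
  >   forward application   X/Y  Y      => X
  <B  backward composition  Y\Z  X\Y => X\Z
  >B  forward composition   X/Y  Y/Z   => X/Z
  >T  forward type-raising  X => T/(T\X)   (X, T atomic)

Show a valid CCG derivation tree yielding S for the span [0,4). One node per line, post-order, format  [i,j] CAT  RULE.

[0,1] S  lex  "idea"
[1,2] (S/(S\PP))\S  lex  "often"
[0,2] S/(S\PP)  <  k=1
[2,3] (S\PP)/N  lex  "today"
[3,4] N  lex  "heard"
[2,4] S\PP  >  k=3
[0,4] S  >  k=2

[0,4] S   >
  [0,2] S/(S\PP)   <
    [0,1] "idea" : S
    [1,2] "often" : (S/(S\PP))\S
  [2,4] S\PP   >
    [2,3] "today" : (S\PP)/N
    [3,4] "heard" : N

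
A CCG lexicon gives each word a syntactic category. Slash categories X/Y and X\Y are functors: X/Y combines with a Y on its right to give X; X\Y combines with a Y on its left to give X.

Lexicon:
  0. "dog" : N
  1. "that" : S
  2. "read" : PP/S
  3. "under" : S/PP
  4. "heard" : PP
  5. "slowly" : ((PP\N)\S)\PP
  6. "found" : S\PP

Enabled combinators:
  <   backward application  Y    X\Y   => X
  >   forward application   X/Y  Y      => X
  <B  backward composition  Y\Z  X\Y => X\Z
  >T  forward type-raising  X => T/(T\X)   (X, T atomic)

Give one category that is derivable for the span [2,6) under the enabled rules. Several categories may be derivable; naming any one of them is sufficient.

(PP\N)\S

[0,7] S   <
  [0,6] PP   >
    [0,1] PP/(PP\N)   >T
      [0,1] "dog" : N
    [1,6] PP\N   <
      [1,2] "that" : S
      [2,6] (PP\N)\S   <
        [2,5] PP   >
          [2,3] "read" : PP/S
          [3,5] S   >
            [3,4] "under" : S/PP
            [4,5] "heard" : PP
        [5,6] "slowly" : ((PP\N)\S)\PP
  [6,7] "found" : S\PP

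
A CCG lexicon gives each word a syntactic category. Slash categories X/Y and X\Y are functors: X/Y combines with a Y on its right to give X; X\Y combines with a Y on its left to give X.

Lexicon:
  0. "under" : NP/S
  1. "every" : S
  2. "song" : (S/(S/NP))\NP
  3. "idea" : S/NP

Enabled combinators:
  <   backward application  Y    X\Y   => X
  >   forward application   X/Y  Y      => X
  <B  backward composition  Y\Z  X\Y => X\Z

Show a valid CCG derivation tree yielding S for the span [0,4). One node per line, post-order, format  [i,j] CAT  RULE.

[0,4] S   >
  [0,3] S/(S/NP)   <
    [0,2] NP   >
      [0,1] "under" : NP/S
      [1,2] "every" : S
    [2,3] "song" : (S/(S/NP))\NP
  [3,4] "idea" : S/NP

[0,1] NP/S  lex  "under"
[1,2] S  lex  "every"
[0,2] NP  >  k=1
[2,3] (S/(S/NP))\NP  lex  "song"
[0,3] S/(S/NP)  <  k=2
[3,4] S/NP  lex  "idea"
[0,4] S  >  k=3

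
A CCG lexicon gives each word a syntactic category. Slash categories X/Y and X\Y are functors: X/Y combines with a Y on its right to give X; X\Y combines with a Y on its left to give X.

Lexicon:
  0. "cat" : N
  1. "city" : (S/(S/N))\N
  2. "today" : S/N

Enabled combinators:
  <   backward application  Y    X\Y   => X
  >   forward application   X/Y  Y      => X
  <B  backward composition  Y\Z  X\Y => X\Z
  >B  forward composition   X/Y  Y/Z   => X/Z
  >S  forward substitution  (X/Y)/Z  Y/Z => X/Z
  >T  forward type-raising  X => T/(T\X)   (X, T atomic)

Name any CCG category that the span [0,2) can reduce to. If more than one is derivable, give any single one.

[0,3] S   >
  [0,2] S/(S/N)   <
    [0,1] "cat" : N
    [1,2] "city" : (S/(S/N))\N
  [2,3] "today" : S/N

S/(S/N)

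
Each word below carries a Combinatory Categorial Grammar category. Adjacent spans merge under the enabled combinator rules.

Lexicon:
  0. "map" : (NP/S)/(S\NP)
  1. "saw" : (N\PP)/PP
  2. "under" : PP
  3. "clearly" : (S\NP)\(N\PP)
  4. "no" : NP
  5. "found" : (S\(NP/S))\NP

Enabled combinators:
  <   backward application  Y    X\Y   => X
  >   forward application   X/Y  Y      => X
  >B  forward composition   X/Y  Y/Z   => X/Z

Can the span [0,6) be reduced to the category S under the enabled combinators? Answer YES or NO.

YES

[0,6] S   <
  [0,4] NP/S   >
    [0,1] "map" : (NP/S)/(S\NP)
    [1,4] S\NP   <
      [1,3] N\PP   >
        [1,2] "saw" : (N\PP)/PP
        [2,3] "under" : PP
      [3,4] "clearly" : (S\NP)\(N\PP)
  [4,6] S\(NP/S)   <
    [4,5] "no" : NP
    [5,6] "found" : (S\(NP/S))\NP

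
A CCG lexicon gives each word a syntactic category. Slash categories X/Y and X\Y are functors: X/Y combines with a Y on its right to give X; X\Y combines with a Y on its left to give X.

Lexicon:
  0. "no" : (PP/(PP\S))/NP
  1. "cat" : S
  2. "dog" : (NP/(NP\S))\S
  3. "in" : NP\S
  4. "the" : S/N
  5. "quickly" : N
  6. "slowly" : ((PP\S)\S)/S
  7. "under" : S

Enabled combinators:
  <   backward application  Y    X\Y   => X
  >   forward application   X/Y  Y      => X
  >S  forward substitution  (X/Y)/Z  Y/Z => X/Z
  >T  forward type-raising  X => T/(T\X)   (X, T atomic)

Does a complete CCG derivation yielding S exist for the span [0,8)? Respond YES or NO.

NO

(PP/(PP\S))/NP S (NP/(NP\S))\S NP\S S/N N ((PP\S)\S)/S S
CKY chart[0,8] = {N/(N\PP), NP/(NP\PP), PP, PP/(PP\PP), S/(S\PP)}; S ∉ chart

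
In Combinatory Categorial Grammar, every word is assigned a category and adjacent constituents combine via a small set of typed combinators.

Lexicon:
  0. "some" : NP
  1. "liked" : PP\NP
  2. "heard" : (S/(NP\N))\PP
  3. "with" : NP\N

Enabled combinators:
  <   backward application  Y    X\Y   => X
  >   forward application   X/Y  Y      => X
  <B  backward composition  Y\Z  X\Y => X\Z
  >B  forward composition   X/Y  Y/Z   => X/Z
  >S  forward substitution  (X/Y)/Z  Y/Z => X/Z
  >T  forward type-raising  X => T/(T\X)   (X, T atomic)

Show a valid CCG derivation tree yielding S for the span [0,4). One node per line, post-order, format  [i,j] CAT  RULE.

[0,4] S   >
  [0,3] S/(NP\N)   <
    [0,2] PP   <
      [0,1] "some" : NP
      [1,2] "liked" : PP\NP
    [2,3] "heard" : (S/(NP\N))\PP
  [3,4] "with" : NP\N

[0,1] NP  lex  "some"
[1,2] PP\NP  lex  "liked"
[0,2] PP  <  k=1
[2,3] (S/(NP\N))\PP  lex  "heard"
[0,3] S/(NP\N)  <  k=2
[3,4] NP\N  lex  "with"
[0,4] S  >  k=3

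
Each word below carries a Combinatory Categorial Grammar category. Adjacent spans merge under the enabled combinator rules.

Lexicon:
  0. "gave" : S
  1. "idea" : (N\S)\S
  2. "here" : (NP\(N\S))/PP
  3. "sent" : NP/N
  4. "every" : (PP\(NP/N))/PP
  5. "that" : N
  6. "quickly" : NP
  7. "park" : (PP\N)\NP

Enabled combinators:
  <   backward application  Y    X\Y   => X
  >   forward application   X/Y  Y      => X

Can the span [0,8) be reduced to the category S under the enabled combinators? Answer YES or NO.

NO

S (N\S)\S (NP\(N\S))/PP NP/N (PP\(NP/N))/PP N NP (PP\N)\NP
CKY chart[0,8] = {NP}; S ∉ chart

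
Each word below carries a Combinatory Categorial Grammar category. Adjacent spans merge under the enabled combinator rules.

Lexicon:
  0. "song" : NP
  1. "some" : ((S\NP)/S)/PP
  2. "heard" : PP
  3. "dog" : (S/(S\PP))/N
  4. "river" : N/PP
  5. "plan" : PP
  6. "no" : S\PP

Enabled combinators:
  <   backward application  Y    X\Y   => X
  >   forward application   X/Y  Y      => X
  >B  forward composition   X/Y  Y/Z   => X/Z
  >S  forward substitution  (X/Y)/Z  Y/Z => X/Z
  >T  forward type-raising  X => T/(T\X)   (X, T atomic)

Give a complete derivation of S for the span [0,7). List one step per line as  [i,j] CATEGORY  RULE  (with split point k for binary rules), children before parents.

[0,7] S   <
  [0,1] "song" : NP
  [1,7] S\NP   >
    [1,3] (S\NP)/S   >
      [1,2] "some" : ((S\NP)/S)/PP
      [2,3] "heard" : PP
    [3,7] S   >
      [3,6] S/(S\PP)   >
        [3,4] "dog" : (S/(S\PP))/N
        [4,6] N   >
          [4,5] "river" : N/PP
          [5,6] "plan" : PP
      [6,7] "no" : S\PP

[0,1] NP  lex  "song"
[1,2] ((S\NP)/S)/PP  lex  "some"
[2,3] PP  lex  "heard"
[1,3] (S\NP)/S  >  k=2
[3,4] (S/(S\PP))/N  lex  "dog"
[4,5] N/PP  lex  "river"
[5,6] PP  lex  "plan"
[4,6] N  >  k=5
[3,6] S/(S\PP)  >  k=4
[6,7] S\PP  lex  "no"
[3,7] S  >  k=6
[1,7] S\NP  >  k=3
[0,7] S  <  k=1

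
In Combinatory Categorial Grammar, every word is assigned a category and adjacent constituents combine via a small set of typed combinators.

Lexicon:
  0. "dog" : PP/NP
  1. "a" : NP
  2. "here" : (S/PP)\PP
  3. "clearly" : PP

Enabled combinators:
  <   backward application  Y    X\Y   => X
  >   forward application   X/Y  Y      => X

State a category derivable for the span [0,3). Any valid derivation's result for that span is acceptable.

[0,4] S   >
  [0,3] S/PP   <
    [0,2] PP   >
      [0,1] "dog" : PP/NP
      [1,2] "a" : NP
    [2,3] "here" : (S/PP)\PP
  [3,4] "clearly" : PP

S/PP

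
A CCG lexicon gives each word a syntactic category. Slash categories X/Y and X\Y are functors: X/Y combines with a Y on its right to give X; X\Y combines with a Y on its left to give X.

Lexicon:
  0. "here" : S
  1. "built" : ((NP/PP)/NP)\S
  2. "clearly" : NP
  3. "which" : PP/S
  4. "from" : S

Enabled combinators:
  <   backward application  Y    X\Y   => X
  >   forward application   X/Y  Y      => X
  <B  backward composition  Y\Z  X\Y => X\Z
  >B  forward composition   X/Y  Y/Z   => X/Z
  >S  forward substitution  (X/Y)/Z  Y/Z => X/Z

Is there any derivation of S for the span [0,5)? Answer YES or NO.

NO

S ((NP/PP)/NP)\S NP PP/S S
CKY chart[0,5] = {NP}; S ∉ chart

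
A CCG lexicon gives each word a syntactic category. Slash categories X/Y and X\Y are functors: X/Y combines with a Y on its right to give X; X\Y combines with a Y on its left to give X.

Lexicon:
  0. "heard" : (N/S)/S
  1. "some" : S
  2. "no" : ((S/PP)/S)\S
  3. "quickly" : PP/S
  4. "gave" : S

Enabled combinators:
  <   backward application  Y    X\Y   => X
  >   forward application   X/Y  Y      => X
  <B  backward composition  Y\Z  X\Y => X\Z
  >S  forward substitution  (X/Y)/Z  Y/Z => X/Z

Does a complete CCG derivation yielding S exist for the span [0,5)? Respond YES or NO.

NO

(N/S)/S S ((S/PP)/S)\S PP/S S
CKY chart[0,5] = {N, N/S}; S ∉ chart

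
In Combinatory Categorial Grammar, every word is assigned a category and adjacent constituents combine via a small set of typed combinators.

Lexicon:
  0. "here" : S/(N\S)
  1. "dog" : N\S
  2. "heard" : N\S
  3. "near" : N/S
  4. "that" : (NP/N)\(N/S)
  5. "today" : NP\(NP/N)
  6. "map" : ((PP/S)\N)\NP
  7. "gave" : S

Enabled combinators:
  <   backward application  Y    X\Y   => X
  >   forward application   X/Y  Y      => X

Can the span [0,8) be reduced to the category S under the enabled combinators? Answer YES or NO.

S/(N\S) N\S N\S N/S (NP/N)\(N/S) NP\(NP/N) ((PP/S)\N)\NP S
CKY chart[0,8] = {PP}; S ∉ chart

NO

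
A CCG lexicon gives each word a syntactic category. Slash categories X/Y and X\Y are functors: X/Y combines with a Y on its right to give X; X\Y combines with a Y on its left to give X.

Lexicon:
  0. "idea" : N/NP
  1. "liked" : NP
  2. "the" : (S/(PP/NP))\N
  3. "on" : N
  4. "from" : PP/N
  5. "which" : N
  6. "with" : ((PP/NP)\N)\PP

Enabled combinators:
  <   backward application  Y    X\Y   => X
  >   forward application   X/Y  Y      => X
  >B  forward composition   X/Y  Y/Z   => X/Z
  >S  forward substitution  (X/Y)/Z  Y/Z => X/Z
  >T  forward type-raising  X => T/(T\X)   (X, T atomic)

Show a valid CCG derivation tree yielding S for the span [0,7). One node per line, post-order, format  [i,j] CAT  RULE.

[0,7] S   >
  [0,3] S/(PP/NP)   <
    [0,2] N   >
      [0,1] "idea" : N/NP
      [1,2] "liked" : NP
    [2,3] "the" : (S/(PP/NP))\N
  [3,7] PP/NP   <
    [3,4] "on" : N
    [4,7] (PP/NP)\N   <
      [4,6] PP   >
        [4,5] "from" : PP/N
        [5,6] "which" : N
      [6,7] "with" : ((PP/NP)\N)\PP

[0,1] N/NP  lex  "idea"
[1,2] NP  lex  "liked"
[0,2] N  >  k=1
[2,3] (S/(PP/NP))\N  lex  "the"
[0,3] S/(PP/NP)  <  k=2
[3,4] N  lex  "on"
[4,5] PP/N  lex  "from"
[5,6] N  lex  "which"
[4,6] PP  >  k=5
[6,7] ((PP/NP)\N)\PP  lex  "with"
[4,7] (PP/NP)\N  <  k=6
[3,7] PP/NP  <  k=4
[0,7] S  >  k=3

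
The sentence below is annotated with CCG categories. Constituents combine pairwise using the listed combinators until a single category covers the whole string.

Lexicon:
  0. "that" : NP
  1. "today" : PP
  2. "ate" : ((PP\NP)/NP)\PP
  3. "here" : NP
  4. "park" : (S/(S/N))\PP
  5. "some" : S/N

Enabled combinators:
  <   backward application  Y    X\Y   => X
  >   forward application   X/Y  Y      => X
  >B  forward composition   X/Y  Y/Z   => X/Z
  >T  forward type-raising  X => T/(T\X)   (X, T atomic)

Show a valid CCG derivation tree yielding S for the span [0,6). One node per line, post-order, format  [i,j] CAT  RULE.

[0,6] S   >
  [0,5] S/(S/N)   <
    [0,4] PP   >
      [0,1] PP/(PP\NP)   >T
        [0,1] "that" : NP
      [1,4] PP\NP   >
        [1,3] (PP\NP)/NP   <
          [1,2] "today" : PP
          [2,3] "ate" : ((PP\NP)/NP)\PP
        [3,4] "here" : NP
    [4,5] "park" : (S/(S/N))\PP
  [5,6] "some" : S/N

[0,1] NP  lex  "that"
[0,1] PP/(PP\NP)  >T
[1,2] PP  lex  "today"
[2,3] ((PP\NP)/NP)\PP  lex  "ate"
[1,3] (PP\NP)/NP  <  k=2
[3,4] NP  lex  "here"
[1,4] PP\NP  >  k=3
[0,4] PP  >  k=1
[4,5] (S/(S/N))\PP  lex  "park"
[0,5] S/(S/N)  <  k=4
[5,6] S/N  lex  "some"
[0,6] S  >  k=5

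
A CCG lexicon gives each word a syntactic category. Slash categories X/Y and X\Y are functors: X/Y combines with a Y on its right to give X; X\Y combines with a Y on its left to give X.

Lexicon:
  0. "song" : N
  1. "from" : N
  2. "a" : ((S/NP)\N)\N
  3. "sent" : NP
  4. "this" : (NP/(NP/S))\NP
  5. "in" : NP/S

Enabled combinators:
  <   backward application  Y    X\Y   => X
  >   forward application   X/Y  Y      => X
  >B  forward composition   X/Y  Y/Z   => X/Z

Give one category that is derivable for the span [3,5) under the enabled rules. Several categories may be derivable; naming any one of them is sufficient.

NP/(NP/S)

[0,6] S   >
  [0,3] S/NP   <
    [0,1] "song" : N
    [1,3] (S/NP)\N   <
      [1,2] "from" : N
      [2,3] "a" : ((S/NP)\N)\N
  [3,6] NP   >
    [3,5] NP/(NP/S)   <
      [3,4] "sent" : NP
      [4,5] "this" : (NP/(NP/S))\NP
    [5,6] "in" : NP/S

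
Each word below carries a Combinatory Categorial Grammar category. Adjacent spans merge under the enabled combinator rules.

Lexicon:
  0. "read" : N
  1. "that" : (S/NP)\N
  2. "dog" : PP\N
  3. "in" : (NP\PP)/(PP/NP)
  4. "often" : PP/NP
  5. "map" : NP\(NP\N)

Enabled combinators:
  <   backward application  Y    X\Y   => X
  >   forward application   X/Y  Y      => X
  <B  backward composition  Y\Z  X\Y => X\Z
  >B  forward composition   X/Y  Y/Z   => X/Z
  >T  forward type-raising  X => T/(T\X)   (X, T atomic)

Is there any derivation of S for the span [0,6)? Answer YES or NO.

[0,6] S   >
  [0,2] S/NP   <
    [0,1] "read" : N
    [1,2] "that" : (S/NP)\N
  [2,6] NP   <
    [2,5] NP\N   <B
      [2,3] "dog" : PP\N
      [3,5] NP\PP   >
        [3,4] "in" : (NP\PP)/(PP/NP)
        [4,5] "often" : PP/NP
    [5,6] "map" : NP\(NP\N)

YES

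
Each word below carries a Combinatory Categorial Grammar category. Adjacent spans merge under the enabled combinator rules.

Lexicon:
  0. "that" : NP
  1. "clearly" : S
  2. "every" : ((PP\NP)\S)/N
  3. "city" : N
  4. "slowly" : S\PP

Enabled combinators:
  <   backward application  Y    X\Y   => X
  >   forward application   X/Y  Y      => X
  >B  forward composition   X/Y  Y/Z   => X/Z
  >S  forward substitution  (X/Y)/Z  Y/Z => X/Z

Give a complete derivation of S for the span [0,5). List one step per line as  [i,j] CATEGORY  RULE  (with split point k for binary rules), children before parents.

[0,5] S   <
  [0,4] PP   <
    [0,1] "that" : NP
    [1,4] PP\NP   <
      [1,2] "clearly" : S
      [2,4] (PP\NP)\S   >
        [2,3] "every" : ((PP\NP)\S)/N
        [3,4] "city" : N
  [4,5] "slowly" : S\PP

[0,1] NP  lex  "that"
[1,2] S  lex  "clearly"
[2,3] ((PP\NP)\S)/N  lex  "every"
[3,4] N  lex  "city"
[2,4] (PP\NP)\S  >  k=3
[1,4] PP\NP  <  k=2
[0,4] PP  <  k=1
[4,5] S\PP  lex  "slowly"
[0,5] S  <  k=4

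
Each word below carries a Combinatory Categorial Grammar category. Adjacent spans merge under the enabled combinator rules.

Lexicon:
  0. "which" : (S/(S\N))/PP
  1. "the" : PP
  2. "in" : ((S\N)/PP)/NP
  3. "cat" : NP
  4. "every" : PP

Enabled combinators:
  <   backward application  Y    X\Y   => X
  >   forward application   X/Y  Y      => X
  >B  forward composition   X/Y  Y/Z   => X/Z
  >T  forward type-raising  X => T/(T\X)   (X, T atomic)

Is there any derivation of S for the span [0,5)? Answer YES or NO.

[0,5] S   >
  [0,2] S/(S\N)   >
    [0,1] "which" : (S/(S\N))/PP
    [1,2] "the" : PP
  [2,5] S\N   >
    [2,4] (S\N)/PP   >
      [2,3] "in" : ((S\N)/PP)/NP
      [3,4] "cat" : NP
    [4,5] "every" : PP

YES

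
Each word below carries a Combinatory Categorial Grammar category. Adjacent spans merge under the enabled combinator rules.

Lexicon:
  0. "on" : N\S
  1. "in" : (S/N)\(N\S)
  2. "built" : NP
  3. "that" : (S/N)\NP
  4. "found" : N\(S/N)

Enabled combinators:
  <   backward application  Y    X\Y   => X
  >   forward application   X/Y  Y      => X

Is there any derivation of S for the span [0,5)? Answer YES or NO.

YES

[0,5] S   >
  [0,2] S/N   <
    [0,1] "on" : N\S
    [1,2] "in" : (S/N)\(N\S)
  [2,5] N   <
    [2,4] S/N   <
      [2,3] "built" : NP
      [3,4] "that" : (S/N)\NP
    [4,5] "found" : N\(S/N)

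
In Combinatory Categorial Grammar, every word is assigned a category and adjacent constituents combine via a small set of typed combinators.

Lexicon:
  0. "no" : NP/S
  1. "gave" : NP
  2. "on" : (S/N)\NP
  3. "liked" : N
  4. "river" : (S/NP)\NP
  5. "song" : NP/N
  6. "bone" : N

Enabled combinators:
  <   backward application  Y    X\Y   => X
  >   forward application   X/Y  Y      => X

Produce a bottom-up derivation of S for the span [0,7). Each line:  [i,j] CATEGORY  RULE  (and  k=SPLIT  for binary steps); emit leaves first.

[0,7] S   >
  [0,5] S/NP   <
    [0,4] NP   >
      [0,1] "no" : NP/S
      [1,4] S   >
        [1,3] S/N   <
          [1,2] "gave" : NP
          [2,3] "on" : (S/N)\NP
        [3,4] "liked" : N
    [4,5] "river" : (S/NP)\NP
  [5,7] NP   >
    [5,6] "song" : NP/N
    [6,7] "bone" : N

[0,1] NP/S  lex  "no"
[1,2] NP  lex  "gave"
[2,3] (S/N)\NP  lex  "on"
[1,3] S/N  <  k=2
[3,4] N  lex  "liked"
[1,4] S  >  k=3
[0,4] NP  >  k=1
[4,5] (S/NP)\NP  lex  "river"
[0,5] S/NP  <  k=4
[5,6] NP/N  lex  "song"
[6,7] N  lex  "bone"
[5,7] NP  >  k=6
[0,7] S  >  k=5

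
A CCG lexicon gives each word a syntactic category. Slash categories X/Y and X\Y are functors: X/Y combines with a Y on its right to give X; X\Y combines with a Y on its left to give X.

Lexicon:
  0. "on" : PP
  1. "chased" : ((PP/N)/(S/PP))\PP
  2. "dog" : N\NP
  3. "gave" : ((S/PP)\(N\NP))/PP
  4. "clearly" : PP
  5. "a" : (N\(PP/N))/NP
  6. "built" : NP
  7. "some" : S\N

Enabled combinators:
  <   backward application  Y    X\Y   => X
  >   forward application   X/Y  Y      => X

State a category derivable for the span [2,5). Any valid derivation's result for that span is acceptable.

[0,8] S   <
  [0,7] N   <
    [0,5] PP/N   >
      [0,2] (PP/N)/(S/PP)   <
        [0,1] "on" : PP
        [1,2] "chased" : ((PP/N)/(S/PP))\PP
      [2,5] S/PP   <
        [2,3] "dog" : N\NP
        [3,5] (S/PP)\(N\NP)   >
          [3,4] "gave" : ((S/PP)\(N\NP))/PP
          [4,5] "clearly" : PP
    [5,7] N\(PP/N)   >
      [5,6] "a" : (N\(PP/N))/NP
      [6,7] "built" : NP
  [7,8] "some" : S\N

S/PP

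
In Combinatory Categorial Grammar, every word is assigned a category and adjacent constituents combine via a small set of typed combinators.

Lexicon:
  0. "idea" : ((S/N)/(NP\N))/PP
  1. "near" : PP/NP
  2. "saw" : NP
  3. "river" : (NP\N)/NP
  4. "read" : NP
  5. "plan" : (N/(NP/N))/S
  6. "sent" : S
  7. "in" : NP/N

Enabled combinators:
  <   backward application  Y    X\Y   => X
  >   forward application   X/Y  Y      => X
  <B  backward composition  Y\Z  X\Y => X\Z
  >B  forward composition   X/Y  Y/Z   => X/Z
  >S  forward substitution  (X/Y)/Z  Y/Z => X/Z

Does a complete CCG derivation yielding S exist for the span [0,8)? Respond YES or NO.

YES

[0,8] S   >
  [0,5] S/N   >
    [0,3] (S/N)/(NP\N)   >
      [0,1] "idea" : ((S/N)/(NP\N))/PP
      [1,3] PP   >
        [1,2] "near" : PP/NP
        [2,3] "saw" : NP
    [3,5] NP\N   >
      [3,4] "river" : (NP\N)/NP
      [4,5] "read" : NP
  [5,8] N   >
    [5,7] N/(NP/N)   >
      [5,6] "plan" : (N/(NP/N))/S
      [6,7] "sent" : S
    [7,8] "in" : NP/N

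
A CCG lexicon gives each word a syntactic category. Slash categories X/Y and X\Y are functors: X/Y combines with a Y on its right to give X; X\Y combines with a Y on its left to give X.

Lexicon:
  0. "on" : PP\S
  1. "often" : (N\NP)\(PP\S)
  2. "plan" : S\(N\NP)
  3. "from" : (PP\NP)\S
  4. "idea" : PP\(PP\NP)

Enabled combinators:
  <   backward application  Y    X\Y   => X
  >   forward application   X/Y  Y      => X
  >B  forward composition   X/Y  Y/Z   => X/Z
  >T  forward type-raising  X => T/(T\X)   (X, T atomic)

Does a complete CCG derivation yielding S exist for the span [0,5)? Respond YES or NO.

PP\S (N\NP)\(PP\S) S\(N\NP) (PP\NP)\S PP\(PP\NP)
CKY chart[0,5] = {N/(N\PP), NP/(NP\PP), PP, PP/(PP\PP), S/(S\PP)}; S ∉ chart

NO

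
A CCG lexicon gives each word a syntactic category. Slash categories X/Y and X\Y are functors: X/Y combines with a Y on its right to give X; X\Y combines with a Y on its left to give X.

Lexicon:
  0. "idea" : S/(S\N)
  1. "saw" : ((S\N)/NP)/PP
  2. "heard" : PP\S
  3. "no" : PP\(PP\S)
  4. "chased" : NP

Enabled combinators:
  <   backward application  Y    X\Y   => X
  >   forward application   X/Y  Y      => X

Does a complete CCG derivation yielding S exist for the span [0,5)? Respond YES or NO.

[0,5] S   >
  [0,1] "idea" : S/(S\N)
  [1,5] S\N   >
    [1,4] (S\N)/NP   >
      [1,2] "saw" : ((S\N)/NP)/PP
      [2,4] PP   <
        [2,3] "heard" : PP\S
        [3,4] "no" : PP\(PP\S)
    [4,5] "chased" : NP

YES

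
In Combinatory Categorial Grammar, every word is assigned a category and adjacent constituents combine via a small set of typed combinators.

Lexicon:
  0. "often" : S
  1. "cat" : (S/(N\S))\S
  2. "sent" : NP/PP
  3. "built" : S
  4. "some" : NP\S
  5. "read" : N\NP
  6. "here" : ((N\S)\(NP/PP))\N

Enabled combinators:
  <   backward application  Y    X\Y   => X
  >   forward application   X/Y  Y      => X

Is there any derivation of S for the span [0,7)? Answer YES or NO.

YES

[0,7] S   >
  [0,2] S/(N\S)   <
    [0,1] "often" : S
    [1,2] "cat" : (S/(N\S))\S
  [2,7] N\S   <
    [2,3] "sent" : NP/PP
    [3,7] (N\S)\(NP/PP)   <
      [3,6] N   <
        [3,5] NP   <
          [3,4] "built" : S
          [4,5] "some" : NP\S
        [5,6] "read" : N\NP
      [6,7] "here" : ((N\S)\(NP/PP))\N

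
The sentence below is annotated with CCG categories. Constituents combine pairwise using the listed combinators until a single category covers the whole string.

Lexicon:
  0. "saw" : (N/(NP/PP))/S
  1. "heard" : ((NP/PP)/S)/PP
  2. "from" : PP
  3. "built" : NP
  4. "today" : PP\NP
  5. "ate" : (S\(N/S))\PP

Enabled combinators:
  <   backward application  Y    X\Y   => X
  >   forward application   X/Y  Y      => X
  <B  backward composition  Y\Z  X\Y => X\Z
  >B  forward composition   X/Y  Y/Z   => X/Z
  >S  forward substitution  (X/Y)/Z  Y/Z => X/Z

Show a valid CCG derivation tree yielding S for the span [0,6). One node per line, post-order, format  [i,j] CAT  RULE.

[0,6] S   <
  [0,3] N/S   >S
    [0,1] "saw" : (N/(NP/PP))/S
    [1,3] (NP/PP)/S   >
      [1,2] "heard" : ((NP/PP)/S)/PP
      [2,3] "from" : PP
  [3,6] S\(N/S)   <
    [3,5] PP   <
      [3,4] "built" : NP
      [4,5] "today" : PP\NP
    [5,6] "ate" : (S\(N/S))\PP

[0,1] (N/(NP/PP))/S  lex  "saw"
[1,2] ((NP/PP)/S)/PP  lex  "heard"
[2,3] PP  lex  "from"
[1,3] (NP/PP)/S  >  k=2
[0,3] N/S  >S  k=1
[3,4] NP  lex  "built"
[4,5] PP\NP  lex  "today"
[3,5] PP  <  k=4
[5,6] (S\(N/S))\PP  lex  "ate"
[3,6] S\(N/S)  <  k=5
[0,6] S  <  k=3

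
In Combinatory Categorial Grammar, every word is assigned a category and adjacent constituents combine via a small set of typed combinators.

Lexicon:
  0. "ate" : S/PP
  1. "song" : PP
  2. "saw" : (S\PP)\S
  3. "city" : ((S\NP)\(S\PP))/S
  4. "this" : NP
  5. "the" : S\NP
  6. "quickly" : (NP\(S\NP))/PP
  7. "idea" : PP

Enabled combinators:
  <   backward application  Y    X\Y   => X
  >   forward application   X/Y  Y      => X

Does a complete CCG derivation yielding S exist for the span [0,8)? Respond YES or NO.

S/PP PP (S\PP)\S ((S\NP)\(S\PP))/S NP S\NP (NP\(S\NP))/PP PP
CKY chart[0,8] = {NP}; S ∉ chart

NO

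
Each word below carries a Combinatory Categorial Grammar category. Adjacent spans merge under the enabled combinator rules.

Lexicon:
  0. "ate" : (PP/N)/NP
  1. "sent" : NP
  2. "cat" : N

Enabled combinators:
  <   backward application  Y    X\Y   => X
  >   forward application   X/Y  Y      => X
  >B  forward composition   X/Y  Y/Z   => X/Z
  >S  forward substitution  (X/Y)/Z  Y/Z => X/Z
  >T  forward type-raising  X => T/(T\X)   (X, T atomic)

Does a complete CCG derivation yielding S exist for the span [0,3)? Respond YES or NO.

NO

(PP/N)/NP NP N
CKY chart[0,3] = {N/(N\PP), NP/(NP\PP), PP, PP/(N\N), PP/(PP\PP), S/(S\PP)}; S ∉ chart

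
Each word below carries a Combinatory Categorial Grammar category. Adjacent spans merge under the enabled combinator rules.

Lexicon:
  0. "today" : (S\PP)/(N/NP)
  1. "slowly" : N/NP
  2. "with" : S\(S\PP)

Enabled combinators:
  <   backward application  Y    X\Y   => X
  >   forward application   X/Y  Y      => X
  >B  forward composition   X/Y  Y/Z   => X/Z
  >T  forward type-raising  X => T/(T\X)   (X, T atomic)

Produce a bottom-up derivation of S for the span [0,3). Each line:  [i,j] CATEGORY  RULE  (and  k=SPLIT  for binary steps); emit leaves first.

[0,3] S   <
  [0,2] S\PP   >
    [0,1] "today" : (S\PP)/(N/NP)
    [1,2] "slowly" : N/NP
  [2,3] "with" : S\(S\PP)

[0,1] (S\PP)/(N/NP)  lex  "today"
[1,2] N/NP  lex  "slowly"
[0,2] S\PP  >  k=1
[2,3] S\(S\PP)  lex  "with"
[0,3] S  <  k=2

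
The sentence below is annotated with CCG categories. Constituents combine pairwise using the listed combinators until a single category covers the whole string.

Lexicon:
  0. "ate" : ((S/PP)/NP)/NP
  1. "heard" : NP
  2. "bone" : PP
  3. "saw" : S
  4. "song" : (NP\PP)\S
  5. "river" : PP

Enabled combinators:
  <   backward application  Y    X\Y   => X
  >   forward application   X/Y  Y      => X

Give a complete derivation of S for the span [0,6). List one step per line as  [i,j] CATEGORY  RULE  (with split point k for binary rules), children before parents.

[0,1] ((S/PP)/NP)/NP  lex  "ate"
[1,2] NP  lex  "heard"
[0,2] (S/PP)/NP  >  k=1
[2,3] PP  lex  "bone"
[3,4] S  lex  "saw"
[4,5] (NP\PP)\S  lex  "song"
[3,5] NP\PP  <  k=4
[2,5] NP  <  k=3
[0,5] S/PP  >  k=2
[5,6] PP  lex  "river"
[0,6] S  >  k=5

[0,6] S   >
  [0,5] S/PP   >
    [0,2] (S/PP)/NP   >
      [0,1] "ate" : ((S/PP)/NP)/NP
      [1,2] "heard" : NP
    [2,5] NP   <
      [2,3] "bone" : PP
      [3,5] NP\PP   <
        [3,4] "saw" : S
        [4,5] "song" : (NP\PP)\S
  [5,6] "river" : PP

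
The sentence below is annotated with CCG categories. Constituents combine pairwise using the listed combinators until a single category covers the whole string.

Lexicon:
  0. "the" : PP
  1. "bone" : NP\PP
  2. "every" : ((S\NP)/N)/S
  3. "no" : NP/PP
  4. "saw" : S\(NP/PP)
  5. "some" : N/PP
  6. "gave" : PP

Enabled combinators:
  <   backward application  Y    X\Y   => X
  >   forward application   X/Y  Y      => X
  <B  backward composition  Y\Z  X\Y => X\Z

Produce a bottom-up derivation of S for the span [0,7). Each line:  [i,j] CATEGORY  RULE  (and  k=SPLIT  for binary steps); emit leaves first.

[0,7] S   <
  [0,2] NP   <
    [0,1] "the" : PP
    [1,2] "bone" : NP\PP
  [2,7] S\NP   >
    [2,5] (S\NP)/N   >
      [2,3] "every" : ((S\NP)/N)/S
      [3,5] S   <
        [3,4] "no" : NP/PP
        [4,5] "saw" : S\(NP/PP)
    [5,7] N   >
      [5,6] "some" : N/PP
      [6,7] "gave" : PP

[0,1] PP  lex  "the"
[1,2] NP\PP  lex  "bone"
[0,2] NP  <  k=1
[2,3] ((S\NP)/N)/S  lex  "every"
[3,4] NP/PP  lex  "no"
[4,5] S\(NP/PP)  lex  "saw"
[3,5] S  <  k=4
[2,5] (S\NP)/N  >  k=3
[5,6] N/PP  lex  "some"
[6,7] PP  lex  "gave"
[5,7] N  >  k=6
[2,7] S\NP  >  k=5
[0,7] S  <  k=2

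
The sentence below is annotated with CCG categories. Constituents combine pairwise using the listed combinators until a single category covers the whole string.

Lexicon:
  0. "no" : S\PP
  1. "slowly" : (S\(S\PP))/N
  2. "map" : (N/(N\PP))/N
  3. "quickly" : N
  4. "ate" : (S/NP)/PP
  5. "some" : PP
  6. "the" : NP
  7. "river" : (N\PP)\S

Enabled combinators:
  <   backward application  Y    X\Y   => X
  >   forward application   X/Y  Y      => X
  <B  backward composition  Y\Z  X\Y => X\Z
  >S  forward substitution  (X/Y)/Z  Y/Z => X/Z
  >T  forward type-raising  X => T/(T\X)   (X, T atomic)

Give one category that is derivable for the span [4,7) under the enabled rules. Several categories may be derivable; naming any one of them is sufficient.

S

[0,8] S   <
  [0,1] "no" : S\PP
  [1,8] S\(S\PP)   >
    [1,2] "slowly" : (S\(S\PP))/N
    [2,8] N   >
      [2,4] N/(N\PP)   >
        [2,3] "map" : (N/(N\PP))/N
        [3,4] "quickly" : N
      [4,8] N\PP   <
        [4,7] S   >
          [4,6] S/NP   >
            [4,5] "ate" : (S/NP)/PP
            [5,6] "some" : PP
          [6,7] "the" : NP
        [7,8] "river" : (N\PP)\S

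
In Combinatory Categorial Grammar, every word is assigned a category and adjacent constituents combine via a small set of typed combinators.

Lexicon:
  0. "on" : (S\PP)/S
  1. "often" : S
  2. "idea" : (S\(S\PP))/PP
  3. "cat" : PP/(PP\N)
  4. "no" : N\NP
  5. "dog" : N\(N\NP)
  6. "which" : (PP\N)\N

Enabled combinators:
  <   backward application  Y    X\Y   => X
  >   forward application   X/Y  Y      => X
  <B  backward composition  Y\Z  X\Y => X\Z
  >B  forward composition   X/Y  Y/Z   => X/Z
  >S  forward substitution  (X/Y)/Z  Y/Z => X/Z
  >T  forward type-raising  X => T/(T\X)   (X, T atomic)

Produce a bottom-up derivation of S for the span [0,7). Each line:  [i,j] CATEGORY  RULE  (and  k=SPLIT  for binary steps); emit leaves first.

[0,1] (S\PP)/S  lex  "on"
[1,2] S  lex  "often"
[0,2] S\PP  >  k=1
[2,3] (S\(S\PP))/PP  lex  "idea"
[3,4] PP/(PP\N)  lex  "cat"
[4,5] N\NP  lex  "no"
[5,6] N\(N\NP)  lex  "dog"
[4,6] N  <  k=5
[6,7] (PP\N)\N  lex  "which"
[4,7] PP\N  <  k=6
[3,7] PP  >  k=4
[2,7] S\(S\PP)  >  k=3
[0,7] S  <  k=2

[0,7] S   <
  [0,2] S\PP   >
    [0,1] "on" : (S\PP)/S
    [1,2] "often" : S
  [2,7] S\(S\PP)   >
    [2,3] "idea" : (S\(S\PP))/PP
    [3,7] PP   >
      [3,4] "cat" : PP/(PP\N)
      [4,7] PP\N   <
        [4,6] N   <
          [4,5] "no" : N\NP
          [5,6] "dog" : N\(N\NP)
        [6,7] "which" : (PP\N)\N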